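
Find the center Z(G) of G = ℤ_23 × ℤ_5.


Z(G) = {g ∈ G | gx = xg for all x ∈ G}
Direct product of abelian groups is abelian, so Z(G) = G

Z(ℤ_23 × ℤ_5) = ℤ_23 × ℤ_5


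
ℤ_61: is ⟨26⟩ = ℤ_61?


g generates ℤ_n iff gcd(g, n) = 1
gcd(26, 61) = 1
Since gcd = 1, 26 is a generator.

Yes, 26 generates ℤ_61


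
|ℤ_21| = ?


ℤ_n has n elements.

|ℤ_21| = 21


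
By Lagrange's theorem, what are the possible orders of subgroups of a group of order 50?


Lagrange's theorem: |H| divides |G|
|G| = 50
Divisors of 50: 1, 2, 5, 10, 25, 50

Possible subgroup orders: {1, 2, 5, 10, 25, 50}


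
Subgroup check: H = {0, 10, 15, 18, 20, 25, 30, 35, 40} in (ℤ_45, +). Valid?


Subgroup test for H = {0, 10, 15, 18, 20, 25, 30, 35, 40} in (ℤ_45, +):
(1) 0 ∈ H? Yes
(2) Closure: for all a,b ∈ H, (a+b) mod 45 ∈ H? No  [counterexample: 10 + 18 = 28 ∉ H]
(3) Inverses: for all a ∈ H, -a mod 45 ∈ H? No

No, H is not a subgroup of ℤ_45


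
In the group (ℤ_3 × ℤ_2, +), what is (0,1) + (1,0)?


Operation: componentwise addition mod (3, 2)
(0,1) + (1,0) = ((a₁+b₁) mod 3, (a₂+b₂) mod 2) with a = (0,1), b = (1,0)

(0,1) + (1,0) = (1,1)


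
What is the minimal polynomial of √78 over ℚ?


√78 satisfies x² - 78 = 0, irreducible over ℚ since 78 is squarefree

Minimal polynomial: x² - 78


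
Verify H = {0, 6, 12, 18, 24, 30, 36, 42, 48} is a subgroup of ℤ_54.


Subgroup test for H = {0, 6, 12, 18, 24, 30, 36, 42, 48} in (ℤ_54, +):
(1) 0 ∈ H? Yes
(2) Closure: for all a,b ∈ H, (a+b) mod 54 ∈ H? Yes
(3) Inverses: for all a ∈ H, -a mod 54 ∈ H? Yes

Yes, H is a subgroup of ℤ_54


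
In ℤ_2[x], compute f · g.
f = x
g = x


Expand and collect like terms; reduce coefficients mod 2:
x^0: 0·0 = 0 ≡ 0 (mod 2)
x^1: 0·1 + 1·0 = 0 ≡ 0 (mod 2)
x^2: 1·1 = 1 ≡ 1 (mod 2)
Result: x^2

f · g = x^2


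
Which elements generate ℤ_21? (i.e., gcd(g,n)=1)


g generates ℤ_n iff gcd(g,n) = 1
Prime factors of 21: 3, 7
Generators are g ∈ {1,...,20} not divisible by any of these primes.
Generators: {1, 2, 4, 5, 8, 10, 11, 13, 16, 17, 19, 20}
Number of generators = φ(21) = 12

Generators of ℤ_21 = {1, 2, 4, 5, 8, 10, 11, 13, 16, 17, 19, 20}


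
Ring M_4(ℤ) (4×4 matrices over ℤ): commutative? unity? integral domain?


Matrix multiplication is non-commutative for n ≥ 2; the identity matrix I is the unity; singular matrices give zero divisors, so not an integral domain
Commutative: No
Integral domain: No
Has unity: Yes

M_4(ℤ) (4×4 matrices over ℤ): Commutative=No, Unity=Yes


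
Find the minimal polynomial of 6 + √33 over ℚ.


Let α = 6 + √33. Then α - 6 = √33, so (α - 6)² = 33, giving α² - 12α + 3 = 0. Degree 2 and α ∉ ℚ, so this is the minimal polynomial.

Minimal polynomial: x² - 12x + 3


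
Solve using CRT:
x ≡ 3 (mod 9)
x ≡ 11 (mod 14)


m₁ = 9, m₂ = 14, gcd = 1, so CRT applies. M = m₁·m₂ = 126
Let M₁ = M/m₁ = 14, M₂ = M/m₂ = 9
Find y₁ ≡ M₁⁻¹ (mod m₁): 14⁻¹ ≡ 2 (mod 9)
Find y₂ ≡ M₂⁻¹ (mod m₂): 9⁻¹ ≡ 11 (mod 14)
x = a₁·M₁·y₁ + a₂·M₂·y₂ = 3·14·2 + 11·9·11 = 1173
Reduce mod 126: x ≡ 39
Check: 39 mod 9 = 3 ✓, 39 mod 14 = 11 ✓

x ≡ 39 (mod 126)


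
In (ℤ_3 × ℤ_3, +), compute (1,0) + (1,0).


Operation: componentwise addition mod (3, 3)
(1,0) + (1,0) = ((a₁+b₁) mod 3, (a₂+b₂) mod 3) with a = (1,0), b = (1,0)

(1,0) + (1,0) = (2,0)


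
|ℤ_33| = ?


ℤ_n has n elements.

|ℤ_33| = 33


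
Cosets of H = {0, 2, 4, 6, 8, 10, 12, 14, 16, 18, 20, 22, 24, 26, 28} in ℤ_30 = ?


H = {0, 2, 4, 6, 8, 10, 12, 14, 16, 18, 20, 22, 24, 26, 28}, |H| = 15
Number of cosets = |G|/|H| = 30/15 = 2
0 + H = {0, 2, 4, 6, 8, 10, 12, 14, 16, 18, 20, 22, 24, 26, 28}
1 + H = {1, 3, 5, 7, 9, 11, 13, 15, 17, 19, 21, 23, 25, 27, 29}

Cosets: 0+H={0,2,4,6,8,10,12,14,16,18,20,22,24,26,28}; 1+H={1,3,5,7,9,11,13,15,17,19,21,23,25,27,29}


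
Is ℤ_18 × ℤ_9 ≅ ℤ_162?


Comparing ℤ_18 × ℤ_9 and ℤ_162:
gcd(18,9) = 9 ≠ 1. Max element order in ℤ_18×ℤ_9 is lcm(18,9) = 18 < 162, so it has no element of order 162

No, ℤ_18 × ℤ_9 ≇ ℤ_162


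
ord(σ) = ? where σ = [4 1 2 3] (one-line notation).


Cycle decomposition: (1 4 3 2)
Cycle lengths: 4
Order = lcm(4) = 4

ord(σ) = 4


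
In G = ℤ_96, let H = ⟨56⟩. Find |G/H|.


|⟨56⟩| = n / gcd(56, 96) = 96 / 8 = 12
H is normal (ℤ_96 is abelian).
|G/H| = |G| / |H| = 96 / 12 = 8

|G/H| = 8


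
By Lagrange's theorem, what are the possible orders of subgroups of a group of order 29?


Lagrange's theorem: |H| divides |G|
|G| = 29
Divisors of 29: 1, 29

Possible subgroup orders: {1, 29}


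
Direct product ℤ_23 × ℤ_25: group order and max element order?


|ℤ_23 × ℤ_25| = 23 × 25 = 575
Max element order = lcm(23,25) = 575
Cyclic? Yes (gcd=1)

|ℤ_23×ℤ_25| = 575, max element order = 575


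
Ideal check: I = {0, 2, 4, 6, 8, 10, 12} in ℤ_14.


Check ideal conditions for I = {0, 2, 4, 6, 8, 10, 12} in ℤ_14:
(1) I is an additive subgroup? Yes
(2) For r ∈ ℤ_14 and a ∈ I: r·a ∈ I? Yes

Yes, I is an ideal of ℤ_14


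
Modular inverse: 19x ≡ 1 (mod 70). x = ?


Use the extended Euclidean algorithm to write 1 = 19·s + 70·t; then s mod 70 is the inverse.
Euclidean algorithm:
  19 = 0·70 + 19
  70 = 3·19 + 13
  19 = 1·13 + 6
  13 = 2·6 + 1
  6 = 6·1 + 0
gcd(19,70) = 1
Back-substitution gives: 19·(-11) + 70·(3) = 1
So 19⁻¹ ≡ -11 ≡ 59 (mod 70)
Check: 19 × 59 = 1121 ≡ 1 (mod 70) ✓

19⁻¹ ≡ 59 (mod 70)


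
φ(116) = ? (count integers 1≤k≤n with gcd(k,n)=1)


Factor n: 116 = 2^2 × 29
φ(n) = n · ∏(1 - 1/p) over distinct primes p | n
φ(116) = 116 · (1 - 1/2) · (1 - 1/29) = 56

φ(116) = 56


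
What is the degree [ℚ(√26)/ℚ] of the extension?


√26 has minimal polynomial x² - 26 (irreducible over ℚ since 26 is squarefree)

[ℚ(√26)/ℚ] = 2


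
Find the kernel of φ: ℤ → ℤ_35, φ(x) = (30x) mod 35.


Kernel = preimage of identity
ker(φ) = {x ∈ ℤ : 30x ≡ 0 (mod 35)}. gcd(30,35) = 5, so 30x ≡ 0 (mod 35) ⟺ x ≡ 0 (mod 35/5 = 7). Hence ker(φ) = 7ℤ

ker(φ) = 7ℤ


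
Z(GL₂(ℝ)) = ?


Z(G) = {g ∈ G | gx = xg for all x ∈ G}
Only scalar multiples of the identity commute with all invertible matrices

Z(GL₂(ℝ)) = {aI : a ∈ ℝ, a ≠ 0}


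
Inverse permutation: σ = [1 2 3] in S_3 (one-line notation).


To find σ⁻¹, swap domain and range:
σ(1) = 1 → σ⁻¹(1) = 1
σ(2) = 2 → σ⁻¹(2) = 2
σ(3) = 3 → σ⁻¹(3) = 3

σ⁻¹ = [1 2 3]


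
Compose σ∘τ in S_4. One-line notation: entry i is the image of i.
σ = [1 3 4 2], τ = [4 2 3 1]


σ∘τ: apply τ first, then σ
1 →τ 4 →σ 2
2 →τ 2 →σ 3
3 →τ 3 →σ 4
4 →τ 1 →σ 1

σ∘τ = [2 3 4 1]


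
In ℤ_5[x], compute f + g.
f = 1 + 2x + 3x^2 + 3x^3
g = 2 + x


Add coefficients mod 5:
x^0: 1 + 2 = 3 (mod 5)
x^1: 2 + 1 = 3 (mod 5)
x^2: 3 + 0 = 3 (mod 5)
x^3: 3 + 0 = 3 (mod 5)
Result: 3 + 3x + 3x^2 + 3x^3

f + g = 3 + 3x + 3x^2 + 3x^3


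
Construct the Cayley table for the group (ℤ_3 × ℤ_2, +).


Elements: {(0,0), (0,1), (1,0), (1,1), (2,0), (2,1)}
Operation: componentwise addition mod (3, 2)
Entry (a, b) = ((a₁+b₁) mod 3, (a₂+b₂) mod 2)

Cayley table:
      | (0,0) | (0,1) | (1,0) | (1,1) | (2,0) | (2,1)
(0,0) | (0,0) | (0,1) | (1,0) | (1,1) | (2,0) | (2,1)
(0,1) | (0,1) | (0,0) | (1,1) | (1,0) | (2,1) | (2,0)
(1,0) | (1,0) | (1,1) | (2,0) | (2,1) | (0,0) | (0,1)
(1,1) | (1,1) | (1,0) | (2,1) | (2,0) | (0,1) | (0,0)
(2,0) | (2,0) | (2,1) | (0,0) | (0,1) | (1,0) | (1,1)
(2,1) | (2,1) | (2,0) | (0,1) | (0,0) | (1,1) | (1,0)


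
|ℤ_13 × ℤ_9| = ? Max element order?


|ℤ_13 × ℤ_9| = 13 × 9 = 117
Max element order = lcm(13,9) = 117
Cyclic? Yes (gcd=1)

|ℤ_13×ℤ_9| = 117, max element order = 117


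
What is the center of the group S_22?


Z(G) = {g ∈ G | gx = xg for all x ∈ G}
S_n is non-abelian for n ≥ 3; Z(S_22) is trivial

Z(S_22) = {e}


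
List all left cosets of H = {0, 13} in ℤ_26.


H = {0, 13}, |H| = 2
Number of cosets = |G|/|H| = 26/2 = 13
0 + H = {0, 13}
1 + H = {1, 14}
2 + H = {2, 15}
3 + H = {3, 16}
4 + H = {4, 17}
5 + H = {5, 18}
6 + H = {6, 19}
7 + H = {7, 20}
8 + H = {8, 21}
9 + H = {9, 22}
10 + H = {10, 23}
11 + H = {11, 24}
12 + H = {12, 25}

Cosets: 0+H={0,13}; 1+H={1,14}; 2+H={2,15}; 3+H={3,16}; 4+H={4,17}; 5+H={5,18}; 6+H={6,19}; 7+H={7,20}; 8+H={8,21}; 9+H={9,22}; 10+H={10,23}; 11+H={11,24}; 12+H={12,25}


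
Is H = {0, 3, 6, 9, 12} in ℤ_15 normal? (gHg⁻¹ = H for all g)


H = {0, 3, 6, 9, 12} in ℤ_15
ℤ_15 is abelian; every subgroup of an abelian group is normal

Yes, normal subgroup


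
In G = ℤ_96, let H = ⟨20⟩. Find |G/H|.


|⟨20⟩| = n / gcd(20, 96) = 96 / 4 = 24
H is normal (ℤ_96 is abelian).
|G/H| = |G| / |H| = 96 / 24 = 4

|G/H| = 4


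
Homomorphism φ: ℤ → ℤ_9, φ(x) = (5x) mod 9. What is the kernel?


Kernel = preimage of identity
ker(φ) = {x ∈ ℤ : 5x ≡ 0 (mod 9)}. gcd(5,9) = 1, so 5x ≡ 0 (mod 9) ⟺ x ≡ 0 (mod 9/1 = 9). Hence ker(φ) = 9ℤ

ker(φ) = 9ℤ


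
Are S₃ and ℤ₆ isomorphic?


Comparing S₃ and ℤ₆:
S₃ is non-abelian, ℤ₆ is abelian

No, S₃ ≇ ℤ₆


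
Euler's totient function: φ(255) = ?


Factor n: 255 = 3 × 5 × 17
φ(n) = n · ∏(1 - 1/p) over distinct primes p | n
φ(255) = 255 · (1 - 1/3) · (1 - 1/5) · (1 - 1/17) = 128

φ(255) = 128


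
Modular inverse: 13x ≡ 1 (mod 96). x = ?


Use the extended Euclidean algorithm to write 1 = 13·s + 96·t; then s mod 96 is the inverse.
Euclidean algorithm:
  13 = 0·96 + 13
  96 = 7·13 + 5
  13 = 2·5 + 3
  5 = 1·3 + 2
  3 = 1·2 + 1
  2 = 2·1 + 0
gcd(13,96) = 1
Back-substitution gives: 13·(37) + 96·(-5) = 1
So 13⁻¹ ≡ 37 ≡ 37 (mod 96)
Check: 13 × 37 = 481 ≡ 1 (mod 96) ✓

13⁻¹ ≡ 37 (mod 96)


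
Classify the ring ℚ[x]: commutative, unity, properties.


Polynomial ring over ℚ (an integral domain) is a commutative integral domain with unity 1
Commutative: Yes
Integral domain: Yes
Has unity: Yes

ℚ[x]: Commutative=Yes, Unity=Yes


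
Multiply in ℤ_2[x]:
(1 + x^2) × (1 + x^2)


Expand and collect like terms; reduce coefficients mod 2:
x^0: 1·1 = 1 ≡ 1 (mod 2)
x^1: 1·0 + 0·1 = 0 ≡ 0 (mod 2)
x^2: 1·1 + 0·0 + 1·1 = 2 ≡ 0 (mod 2)
x^3: 0·1 + 1·0 = 0 ≡ 0 (mod 2)
x^4: 1·1 = 1 ≡ 1 (mod 2)
Result: 1 + x^4

f · g = 1 + x^4


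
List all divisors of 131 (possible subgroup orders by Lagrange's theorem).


Lagrange's theorem: |H| divides |G|
|G| = 131
Divisors of 131: 1, 131

Possible subgroup orders: {1, 131}


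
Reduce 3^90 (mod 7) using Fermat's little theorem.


Fermat's little theorem: if p is prime and gcd(a,p)=1, then a^(p-1) ≡ 1 (mod p)
p = 7 is prime, gcd(3,7) = 1
Reduce exponent: 90 mod 6 = 0
So 3^90 ≡ 3^0 (mod 7)
3^0 = 1

3^90 ≡ 1 (mod 7)


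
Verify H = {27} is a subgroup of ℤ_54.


Subgroup test for H = {27} in (ℤ_54, +):
(1) 0 ∈ H? No
(2) Closure: for all a,b ∈ H, (a+b) mod 54 ∈ H? No  [counterexample: 27 + 27 = 0 ∉ H]
(3) Inverses: for all a ∈ H, -a mod 54 ∈ H? Yes

No, H is not a subgroup of ℤ_54


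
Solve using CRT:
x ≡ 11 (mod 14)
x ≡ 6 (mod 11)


m₁ = 14, m₂ = 11, gcd = 1, so CRT applies. M = m₁·m₂ = 154
Let M₁ = M/m₁ = 11, M₂ = M/m₂ = 14
Find y₁ ≡ M₁⁻¹ (mod m₁): 11⁻¹ ≡ 9 (mod 14)
Find y₂ ≡ M₂⁻¹ (mod m₂): 14⁻¹ ≡ 4 (mod 11)
x = a₁·M₁·y₁ + a₂·M₂·y₂ = 11·11·9 + 6·14·4 = 1425
Reduce mod 154: x ≡ 39
Check: 39 mod 14 = 11 ✓, 39 mod 11 = 6 ✓

x ≡ 39 (mod 154)


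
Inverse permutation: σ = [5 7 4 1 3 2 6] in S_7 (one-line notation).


To find σ⁻¹, swap domain and range:
σ(1) = 5 → σ⁻¹(5) = 1
σ(2) = 7 → σ⁻¹(7) = 2
σ(3) = 4 → σ⁻¹(4) = 3
σ(4) = 1 → σ⁻¹(1) = 4
σ(5) = 3 → σ⁻¹(3) = 5
σ(6) = 2 → σ⁻¹(2) = 6
σ(7) = 6 → σ⁻¹(6) = 7

σ⁻¹ = [4 6 5 3 1 7 2]


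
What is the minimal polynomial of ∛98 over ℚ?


∛98 satisfies x³ - 98 = 0, irreducible over ℚ (no rational root; 98 is not a perfect cube)

Minimal polynomial: x³ - 98


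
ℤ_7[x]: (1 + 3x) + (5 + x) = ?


Add coefficients mod 7:
x^0: 1 + 5 = 6 (mod 7)
x^1: 3 + 1 = 4 (mod 7)
Result: 6 + 4x

f + g = 6 + 4x


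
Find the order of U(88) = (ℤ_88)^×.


U(n) is the group of units mod n; |U(n)| = φ(n)
|U(88)| = φ(88) = 40

|U(88) = (ℤ_88)^×| = 40


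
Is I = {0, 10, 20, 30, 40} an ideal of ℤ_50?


Check ideal conditions for I = {0, 10, 20, 30, 40} in ℤ_50:
(1) I is an additive subgroup? Yes
(2) For r ∈ ℤ_50 and a ∈ I: r·a ∈ I? Yes

Yes, I is an ideal of ℤ_50


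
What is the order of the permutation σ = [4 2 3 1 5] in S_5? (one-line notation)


Cycle decomposition: (1 4)
Cycle lengths: 2
Order = lcm(2) = 2

ord(σ) = 2


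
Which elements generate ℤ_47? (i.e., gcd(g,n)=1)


g generates ℤ_n iff gcd(g,n) = 1
Prime factors of 47: 47
Generators are g ∈ {1,...,46} not divisible by any of these primes.
Generators: {1, 2, 3, 4, 5, 6, 7, 8, 9, 10, 11, 12, 13, 14, 15, 16, 17, 18, 19, 20, 21, 22, 23, 24, 25, 26, 27, 28, 29, 30, 31, 32, 33, 34, 35, 36, 37, 38, 39, 40, 41, 42, 43, 44, 45, 46}
Number of generators = φ(47) = 46

Generators of ℤ_47 = {1, 2, 3, 4, 5, 6, 7, 8, 9, 10, 11, 12, 13, 14, 15, 16, 17, 18, 19, 20, 21, 22, 23, 24, 25, 26, 27, 28, 29, 30, 31, 32, 33, 34, 35, 36, 37, 38, 39, 40, 41, 42, 43, 44, 45, 46}


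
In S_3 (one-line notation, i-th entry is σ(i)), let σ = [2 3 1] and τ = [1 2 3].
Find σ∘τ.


σ∘τ: apply τ first, then σ
1 →τ 1 →σ 2
2 →τ 2 →σ 3
3 →τ 3 →σ 1

σ∘τ = [2 3 1]


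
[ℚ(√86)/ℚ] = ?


√86 has minimal polynomial x² - 86 (irreducible over ℚ since 86 is squarefree)

[ℚ(√86)/ℚ] = 2


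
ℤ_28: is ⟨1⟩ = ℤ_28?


g generates ℤ_n iff gcd(g, n) = 1
gcd(1, 28) = 1
Since gcd = 1, 1 is a generator.

Yes, 1 generates ℤ_28


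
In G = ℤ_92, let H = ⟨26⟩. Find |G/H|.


|⟨26⟩| = n / gcd(26, 92) = 92 / 2 = 46
H is normal (ℤ_92 is abelian).
|G/H| = |G| / |H| = 92 / 46 = 2

|G/H| = 2


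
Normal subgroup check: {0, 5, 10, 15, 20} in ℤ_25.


H = {0, 5, 10, 15, 20} in ℤ_25
ℤ_25 is abelian; every subgroup of an abelian group is normal

Yes, normal subgroup


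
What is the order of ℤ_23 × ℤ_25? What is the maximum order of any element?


|ℤ_23 × ℤ_25| = 23 × 25 = 575
Max element order = lcm(23,25) = 575
Cyclic? Yes (gcd=1)

|ℤ_23×ℤ_25| = 575, max element order = 575


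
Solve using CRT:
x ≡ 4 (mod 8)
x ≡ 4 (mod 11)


m₁ = 8, m₂ = 11, gcd = 1, so CRT applies. M = m₁·m₂ = 88
Let M₁ = M/m₁ = 11, M₂ = M/m₂ = 8
Find y₁ ≡ M₁⁻¹ (mod m₁): 11⁻¹ ≡ 3 (mod 8)
Find y₂ ≡ M₂⁻¹ (mod m₂): 8⁻¹ ≡ 7 (mod 11)
x = a₁·M₁·y₁ + a₂·M₂·y₂ = 4·11·3 + 4·8·7 = 356
Reduce mod 88: x ≡ 4
Check: 4 mod 8 = 4 ✓, 4 mod 11 = 4 ✓

x ≡ 4 (mod 88)


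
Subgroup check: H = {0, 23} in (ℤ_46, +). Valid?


Subgroup test for H = {0, 23} in (ℤ_46, +):
(1) 0 ∈ H? Yes
(2) Closure: for all a,b ∈ H, (a+b) mod 46 ∈ H? Yes
(3) Inverses: for all a ∈ H, -a mod 46 ∈ H? Yes

Yes, H is a subgroup of ℤ_46


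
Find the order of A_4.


|A_n| = n!/2 (even permutations)
|A_4| = 4!/2 = 24/2 = 12

|A_4| = 12


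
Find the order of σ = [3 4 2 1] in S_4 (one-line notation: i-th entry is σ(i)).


Cycle decomposition: (1 3 2 4)
Cycle lengths: 4
Order = lcm(4) = 4

ord(σ) = 4


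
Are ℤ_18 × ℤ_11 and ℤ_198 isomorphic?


Comparing ℤ_18 × ℤ_11 and ℤ_198:
gcd(18,11) = 1, so ℤ_18 × ℤ_11 ≅ ℤ_198 (CRT)

Yes, ℤ_18 × ℤ_11 ≅ ℤ_198


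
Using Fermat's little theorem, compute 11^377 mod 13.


Fermat's little theorem: if p is prime and gcd(a,p)=1, then a^(p-1) ≡ 1 (mod p)
p = 13 is prime, gcd(11,13) = 1
Reduce exponent: 377 mod 12 = 5
So 11^377 ≡ 11^5 (mod 13)
11^5 mod 13 = 7

11^377 ≡ 7 (mod 13)


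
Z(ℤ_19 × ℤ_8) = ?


Z(G) = {g ∈ G | gx = xg for all x ∈ G}
Direct product of abelian groups is abelian, so Z(G) = G

Z(ℤ_19 × ℤ_8) = ℤ_19 × ℤ_8


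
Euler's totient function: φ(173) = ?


Factor n: 173 = 173
φ(n) = n · ∏(1 - 1/p) over distinct primes p | n
φ(173) = 173 · (1 - 1/173) = 172

φ(173) = 172


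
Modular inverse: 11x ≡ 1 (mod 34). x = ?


Use the extended Euclidean algorithm to write 1 = 11·s + 34·t; then s mod 34 is the inverse.
Euclidean algorithm:
  11 = 0·34 + 11
  34 = 3·11 + 1
  11 = 11·1 + 0
gcd(11,34) = 1
Back-substitution gives: 11·(-3) + 34·(1) = 1
So 11⁻¹ ≡ -3 ≡ 31 (mod 34)
Check: 11 × 31 = 341 ≡ 1 (mod 34) ✓

11⁻¹ ≡ 31 (mod 34)


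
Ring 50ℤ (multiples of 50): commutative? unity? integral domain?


50ℤ is a commutative ring under +,× but has no multiplicative identity (1 ∉ 50ℤ); it has no zero divisors, but without unity it is not an integral domain
Commutative: Yes
Integral domain: No
Has unity: No

50ℤ (multiples of 50): Commutative=Yes, Unity=No


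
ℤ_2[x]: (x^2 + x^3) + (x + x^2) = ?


Add coefficients mod 2:
x^0: 0 + 0 = 0 (mod 2)
x^1: 0 + 1 = 1 (mod 2)
x^2: 1 + 1 = 0 (mod 2)
x^3: 1 + 0 = 1 (mod 2)
Result: x + x^3

f + g = x + x^3


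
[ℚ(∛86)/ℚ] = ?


∛86 has minimal polynomial x³ - 86 (irreducible over ℚ since 86 is not a perfect cube)

[ℚ(∛86)/ℚ] = 3


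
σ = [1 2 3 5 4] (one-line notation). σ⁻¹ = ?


To find σ⁻¹, swap domain and range:
σ(1) = 1 → σ⁻¹(1) = 1
σ(2) = 2 → σ⁻¹(2) = 2
σ(3) = 3 → σ⁻¹(3) = 3
σ(4) = 5 → σ⁻¹(5) = 4
σ(5) = 4 → σ⁻¹(4) = 5

σ⁻¹ = [1 2 3 5 4]


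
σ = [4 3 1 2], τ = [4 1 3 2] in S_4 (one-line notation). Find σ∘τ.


σ∘τ: apply τ first, then σ
1 →τ 4 →σ 2
2 →τ 1 →σ 4
3 →τ 3 →σ 1
4 →τ 2 →σ 3

σ∘τ = [2 4 1 3]


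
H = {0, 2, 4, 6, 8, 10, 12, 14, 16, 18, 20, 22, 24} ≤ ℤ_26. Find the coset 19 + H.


19 + H = {19 + h (mod 26) : h ∈ H}
19+0=19, 19+2=21, 19+4=23, 19+6=25, 19+8=1, 19+10=3, 19+12=5, 19+14=7, 19+16=9, 19+18=11, 19+20=13, 19+22=15, 19+24=17
19 + H = {1, 3, 5, 7, 9, 11, 13, 15, 17, 19, 21, 23, 25} = 1 + H

19 + H = {1, 3, 5, 7, 9, 11, 13, 15, 17, 19, 21, 23, 25}


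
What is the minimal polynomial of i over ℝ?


i satisfies x² + 1 = 0, irreducible over ℝ

Minimal polynomial: x² + 1


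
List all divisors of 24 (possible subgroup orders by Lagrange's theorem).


Lagrange's theorem: |H| divides |G|
|G| = 24
Divisors of 24: 1, 2, 3, 4, 6, 8, 12, 24

Possible subgroup orders: {1, 2, 3, 4, 6, 8, 12, 24}


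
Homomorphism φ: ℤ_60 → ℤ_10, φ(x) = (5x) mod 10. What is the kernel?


Kernel = preimage of identity
ker(φ) = {x ∈ ℤ_60 : 5x ≡ 0 (mod 10)}. Since 10 | 60, φ is well-defined. The kernel is the cyclic subgroup ⟨2⟩ of ℤ_60 (order 30), i.e. {0, 2, 4, 6, 8, 10, 12, 14, 16, 18, 20, 22, 24, 26, 28, 30, 32, 34, 36, 38, 40, 42, 44, 46, 48, 50, 52, 54, 56, 58}

ker(φ) = {0, 2, 4, 6, 8, 10, 12, 14, 16, 18, 20, 22, 24, 26, 28, 30, 32, 34, 36, 38, 40, 42, 44, 46, 48, 50, 52, 54, 56, 58}


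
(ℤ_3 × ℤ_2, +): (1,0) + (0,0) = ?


Operation: componentwise addition mod (3, 2)
(1,0) + (0,0) = ((a₁+b₁) mod 3, (a₂+b₂) mod 2) with a = (1,0), b = (0,0)

(1,0) + (0,0) = (1,0)


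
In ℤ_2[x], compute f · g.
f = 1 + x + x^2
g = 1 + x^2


Expand and collect like terms; reduce coefficients mod 2:
x^0: 1·1 = 1 ≡ 1 (mod 2)
x^1: 1·0 + 1·1 = 1 ≡ 1 (mod 2)
x^2: 1·1 + 1·0 + 1·1 = 2 ≡ 0 (mod 2)
x^3: 1·1 + 1·0 = 1 ≡ 1 (mod 2)
x^4: 1·1 = 1 ≡ 1 (mod 2)
Result: 1 + x + x^3 + x^4

f · g = 1 + x + x^3 + x^4


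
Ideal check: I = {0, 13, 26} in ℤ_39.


Check ideal conditions for I = {0, 13, 26} in ℤ_39:
(1) I is an additive subgroup? Yes
(2) For r ∈ ℤ_39 and a ∈ I: r·a ∈ I? Yes

Yes, I is an ideal of ℤ_39


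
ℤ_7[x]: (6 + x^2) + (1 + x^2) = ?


Add coefficients mod 7:
x^0: 6 + 1 = 0 (mod 7)
x^1: 0 + 0 = 0 (mod 7)
x^2: 1 + 1 = 2 (mod 7)
Result: 2x^2

f + g = 2x^2


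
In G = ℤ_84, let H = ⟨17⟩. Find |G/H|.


|⟨17⟩| = n / gcd(17, 84) = 84 / 1 = 84
H is normal (ℤ_84 is abelian).
|G/H| = |G| / |H| = 84 / 84 = 1

|G/H| = 1


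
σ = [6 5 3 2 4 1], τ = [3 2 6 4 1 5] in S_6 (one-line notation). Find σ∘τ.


σ∘τ: apply τ first, then σ
1 →τ 3 →σ 3
2 →τ 2 →σ 5
3 →τ 6 →σ 1
4 →τ 4 →σ 2
5 →τ 1 →σ 6
6 →τ 5 →σ 4

σ∘τ = [3 5 1 2 6 4]


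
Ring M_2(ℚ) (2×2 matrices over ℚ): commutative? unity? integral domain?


Matrix multiplication is non-commutative for n ≥ 2; the identity matrix I is the unity; singular matrices give zero divisors, so not an integral domain
Commutative: No
Integral domain: No
Has unity: Yes

M_2(ℚ) (2×2 matrices over ℚ): Commutative=No, Unity=Yes


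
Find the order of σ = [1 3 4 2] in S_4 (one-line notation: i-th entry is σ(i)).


Cycle decomposition: (2 3 4)
Cycle lengths: 3
Order = lcm(3) = 3

ord(σ) = 3


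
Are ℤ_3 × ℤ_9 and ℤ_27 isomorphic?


Comparing ℤ_3 × ℤ_9 and ℤ_27:
gcd(3,9) = 3 ≠ 1. Max element order in ℤ_3×ℤ_9 is lcm(3,9) = 9 < 27, so it has no element of order 27

No, ℤ_3 × ℤ_9 ≇ ℤ_27


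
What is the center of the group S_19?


Z(G) = {g ∈ G | gx = xg for all x ∈ G}
S_n is non-abelian for n ≥ 3; Z(S_19) is trivial

Z(S_19) = {e}


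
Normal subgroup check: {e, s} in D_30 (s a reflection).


H = {e, s} in D_30 (s a reflection)
r·s·r⁻¹ = sr⁻² ≠ s for n ≥ 3, so {e, s} is not closed under conjugation

No, not a normal subgroup


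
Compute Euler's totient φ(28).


φ(n) = count of k ∈ {1,...,n} with gcd(k,n)=1
Coprimes to 28: {1, 3, 5, 9, 11, 13, 15, 17, 19, 23, 25, 27}
Count: 12

φ(28) = 12


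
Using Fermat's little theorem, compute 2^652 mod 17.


Fermat's little theorem: if p is prime and gcd(a,p)=1, then a^(p-1) ≡ 1 (mod p)
p = 17 is prime, gcd(2,17) = 1
Reduce exponent: 652 mod 16 = 12
So 2^652 ≡ 2^12 (mod 17)
2^12 mod 17 = 16

2^652 ≡ 16 (mod 17)


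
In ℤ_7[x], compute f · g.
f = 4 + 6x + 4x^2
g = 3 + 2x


Expand and collect like terms; reduce coefficients mod 7:
x^0: 4·3 = 12 ≡ 5 (mod 7)
x^1: 4·2 + 6·3 = 26 ≡ 5 (mod 7)
x^2: 6·2 + 4·3 = 24 ≡ 3 (mod 7)
x^3: 4·2 = 8 ≡ 1 (mod 7)
Result: 5 + 5x + 3x^2 + x^3

f · g = 5 + 5x + 3x^2 + x^3


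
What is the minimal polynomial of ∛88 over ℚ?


∛88 satisfies x³ - 88 = 0, irreducible over ℚ (no rational root; 88 is not a perfect cube)

Minimal polynomial: x³ - 88


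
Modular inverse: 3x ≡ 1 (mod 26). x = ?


Use the extended Euclidean algorithm to write 1 = 3·s + 26·t; then s mod 26 is the inverse.
Euclidean algorithm:
  3 = 0·26 + 3
  26 = 8·3 + 2
  3 = 1·2 + 1
  2 = 2·1 + 0
gcd(3,26) = 1
Back-substitution gives: 3·(9) + 26·(-1) = 1
So 3⁻¹ ≡ 9 ≡ 9 (mod 26)
Check: 3 × 9 = 27 ≡ 1 (mod 26) ✓

3⁻¹ ≡ 9 (mod 26)


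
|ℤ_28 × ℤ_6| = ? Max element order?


|ℤ_28 × ℤ_6| = 28 × 6 = 168
Max element order = lcm(28,6) = 84
Cyclic? No (gcd=2)

|ℤ_28×ℤ_6| = 168, max element order = 84


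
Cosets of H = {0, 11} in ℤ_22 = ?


H = {0, 11}, |H| = 2
Number of cosets = |G|/|H| = 22/2 = 11
0 + H = {0, 11}
1 + H = {1, 12}
2 + H = {2, 13}
3 + H = {3, 14}
4 + H = {4, 15}
5 + H = {5, 16}
6 + H = {6, 17}
7 + H = {7, 18}
8 + H = {8, 19}
9 + H = {9, 20}
10 + H = {10, 21}

Cosets: 0+H={0,11}; 1+H={1,12}; 2+H={2,13}; 3+H={3,14}; 4+H={4,15}; 5+H={5,16}; 6+H={6,17}; 7+H={7,18}; 8+H={8,19}; 9+H={9,20}; 10+H={10,21}


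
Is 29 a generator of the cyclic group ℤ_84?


g generates ℤ_n iff gcd(g, n) = 1
gcd(29, 84) = 1
Since gcd = 1, 29 is a generator.

Yes, 29 generates ℤ_84


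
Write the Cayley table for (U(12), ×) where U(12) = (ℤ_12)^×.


Elements: {1, 5, 7, 11}
Operation: multiplication mod 12
Entry (a, b) = (a × b) mod 12

Cayley table:
   |  1 |  5 |  7 | 11
 1 |  1 |  5 |  7 | 11
 5 |  5 |  1 | 11 |  7
 7 |  7 | 11 |  1 |  5
11 | 11 |  7 |  5 |  1


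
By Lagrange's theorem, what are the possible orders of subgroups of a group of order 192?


Lagrange's theorem: |H| divides |G|
|G| = 192
Divisors of 192: 1, 2, 3, 4, 6, 8, 12, 16, 24, 32, 48, 64, 96, 192

Possible subgroup orders: {1, 2, 3, 4, 6, 8, 12, 16, 24, 32, 48, 64, 96, 192}


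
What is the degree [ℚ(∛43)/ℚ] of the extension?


∛43 has minimal polynomial x³ - 43 (irreducible over ℚ since 43 is not a perfect cube)

[ℚ(∛43)/ℚ] = 3


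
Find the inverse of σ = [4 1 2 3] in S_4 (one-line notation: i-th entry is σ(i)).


To find σ⁻¹, swap domain and range:
σ(1) = 4 → σ⁻¹(4) = 1
σ(2) = 1 → σ⁻¹(1) = 2
σ(3) = 2 → σ⁻¹(2) = 3
σ(4) = 3 → σ⁻¹(3) = 4

σ⁻¹ = [2 3 4 1]


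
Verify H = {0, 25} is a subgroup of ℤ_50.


Subgroup test for H = {0, 25} in (ℤ_50, +):
(1) 0 ∈ H? Yes
(2) Closure: for all a,b ∈ H, (a+b) mod 50 ∈ H? Yes
(3) Inverses: for all a ∈ H, -a mod 50 ∈ H? Yes

Yes, H is a subgroup of ℤ_50


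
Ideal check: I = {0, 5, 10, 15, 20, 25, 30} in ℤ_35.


Check ideal conditions for I = {0, 5, 10, 15, 20, 25, 30} in ℤ_35:
(1) I is an additive subgroup? Yes
(2) For r ∈ ℤ_35 and a ∈ I: r·a ∈ I? Yes

Yes, I is an ideal of ℤ_35


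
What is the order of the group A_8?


|A_n| = n!/2 (even permutations)
|A_8| = 8!/2 = 40320/2 = 20160

|A_8| = 20160


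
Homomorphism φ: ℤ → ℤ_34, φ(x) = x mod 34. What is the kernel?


Kernel = preimage of identity
ker(φ) = {x ∈ ℤ : x ≡ 0 (mod 34)} = 34ℤ = {0, ±34, ±68, ...}

ker(φ) = 34ℤ


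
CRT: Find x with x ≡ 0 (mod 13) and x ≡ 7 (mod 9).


m₁ = 13, m₂ = 9, gcd = 1, so CRT applies. M = m₁·m₂ = 117
Let M₁ = M/m₁ = 9, M₂ = M/m₂ = 13
Find y₁ ≡ M₁⁻¹ (mod m₁): 9⁻¹ ≡ 3 (mod 13)
Find y₂ ≡ M₂⁻¹ (mod m₂): 13⁻¹ ≡ 7 (mod 9)
x = a₁·M₁·y₁ + a₂·M₂·y₂ = 0·9·3 + 7·13·7 = 637
Reduce mod 117: x ≡ 52
Check: 52 mod 13 = 0 ✓, 52 mod 9 = 7 ✓

x ≡ 52 (mod 117)


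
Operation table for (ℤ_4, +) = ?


Elements: {0, 1, 2, 3}
Operation: addition mod 4
Entry (a, b) = (a + b) mod 4

Cayley table:
  | 0 | 1 | 2 | 3
0 | 0 | 1 | 2 | 3
1 | 1 | 2 | 3 | 0
2 | 2 | 3 | 0 | 1
3 | 3 | 0 | 1 | 2


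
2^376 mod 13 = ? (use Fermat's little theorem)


Fermat's little theorem: if p is prime and gcd(a,p)=1, then a^(p-1) ≡ 1 (mod p)
p = 13 is prime, gcd(2,13) = 1
Reduce exponent: 376 mod 12 = 4
So 2^376 ≡ 2^4 (mod 13)
2^4 mod 13 = 3

2^376 ≡ 3 (mod 13)


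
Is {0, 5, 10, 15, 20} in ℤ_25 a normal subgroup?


H = {0, 5, 10, 15, 20} in ℤ_25
ℤ_25 is abelian; every subgroup of an abelian group is normal

Yes, normal subgroup


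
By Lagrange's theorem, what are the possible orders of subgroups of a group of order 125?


Lagrange's theorem: |H| divides |G|
|G| = 125
Divisors of 125: 1, 5, 25, 125

Possible subgroup orders: {1, 5, 25, 125}


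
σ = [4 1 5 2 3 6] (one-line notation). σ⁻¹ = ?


To find σ⁻¹, swap domain and range:
σ(1) = 4 → σ⁻¹(4) = 1
σ(2) = 1 → σ⁻¹(1) = 2
σ(3) = 5 → σ⁻¹(5) = 3
σ(4) = 2 → σ⁻¹(2) = 4
σ(5) = 3 → σ⁻¹(3) = 5
σ(6) = 6 → σ⁻¹(6) = 6

σ⁻¹ = [2 4 5 1 3 6]


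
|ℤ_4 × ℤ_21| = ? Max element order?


|ℤ_4 × ℤ_21| = 4 × 21 = 84
Max element order = lcm(4,21) = 84
Cyclic? Yes (gcd=1)

|ℤ_4×ℤ_21| = 84, max element order = 84


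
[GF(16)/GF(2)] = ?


GF(16) = GF(2^4), so the extension degree is 4

[GF(16)/GF(2)] = 4


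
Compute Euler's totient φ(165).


Factor n: 165 = 3 × 5 × 11
φ(n) = n · ∏(1 - 1/p) over distinct primes p | n
φ(165) = 165 · (1 - 1/3) · (1 - 1/5) · (1 - 1/11) = 80

φ(165) = 80


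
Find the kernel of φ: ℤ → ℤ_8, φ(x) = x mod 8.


Kernel = preimage of identity
ker(φ) = {x ∈ ℤ : x ≡ 0 (mod 8)} = 8ℤ = {0, ±8, ±16, ...}

ker(φ) = 8ℤ


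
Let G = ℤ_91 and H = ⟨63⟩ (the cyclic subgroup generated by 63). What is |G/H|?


|⟨63⟩| = n / gcd(63, 91) = 91 / 7 = 13
H is normal (ℤ_91 is abelian).
|G/H| = |G| / |H| = 91 / 13 = 7

|G/H| = 7


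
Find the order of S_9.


|S_n| = n! (number of permutations of n symbols)
|S_9| = 9! = 362880

|S_9| = 362880


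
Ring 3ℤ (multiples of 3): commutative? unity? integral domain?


3ℤ is a commutative ring under +,× but has no multiplicative identity (1 ∉ 3ℤ); it has no zero divisors, but without unity it is not an integral domain
Commutative: Yes
Integral domain: No
Has unity: No

3ℤ (multiples of 3): Commutative=Yes, Unity=No


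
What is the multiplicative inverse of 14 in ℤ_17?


Use the extended Euclidean algorithm to write 1 = 14·s + 17·t; then s mod 17 is the inverse.
Euclidean algorithm:
  14 = 0·17 + 14
  17 = 1·14 + 3
  14 = 4·3 + 2
  3 = 1·2 + 1
  2 = 2·1 + 0
gcd(14,17) = 1
Back-substitution gives: 14·(-6) + 17·(5) = 1
So 14⁻¹ ≡ -6 ≡ 11 (mod 17)
Check: 14 × 11 = 154 ≡ 1 (mod 17) ✓

14⁻¹ ≡ 11 (mod 17)


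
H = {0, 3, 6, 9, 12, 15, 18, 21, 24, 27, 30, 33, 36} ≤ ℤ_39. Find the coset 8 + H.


8 + H = {8 + h (mod 39) : h ∈ H}
8+0=8, 8+3=11, 8+6=14, 8+9=17, 8+12=20, 8+15=23, 8+18=26, 8+21=29, 8+24=32, 8+27=35, 8+30=38, 8+33=2, 8+36=5
8 + H = {2, 5, 8, 11, 14, 17, 20, 23, 26, 29, 32, 35, 38} = 2 + H

8 + H = {2, 5, 8, 11, 14, 17, 20, 23, 26, 29, 32, 35, 38}


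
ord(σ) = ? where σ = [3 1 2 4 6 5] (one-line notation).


Cycle decomposition: (1 3 2) (5 6)
Cycle lengths: 3, 2
Order = lcm(3, 2) = 6

ord(σ) = 6


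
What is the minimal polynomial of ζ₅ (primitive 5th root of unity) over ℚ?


ζ₅ is a root of Φ₅(x) = x⁴ + x³ + x² + x + 1, irreducible over ℚ

Minimal polynomial: x⁴ + x³ + x² + x + 1


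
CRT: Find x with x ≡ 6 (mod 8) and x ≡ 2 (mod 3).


m₁ = 8, m₂ = 3, gcd = 1, so CRT applies. M = m₁·m₂ = 24
Let M₁ = M/m₁ = 3, M₂ = M/m₂ = 8
Find y₁ ≡ M₁⁻¹ (mod m₁): 3⁻¹ ≡ 3 (mod 8)
Find y₂ ≡ M₂⁻¹ (mod m₂): 8⁻¹ ≡ 2 (mod 3)
x = a₁·M₁·y₁ + a₂·M₂·y₂ = 6·3·3 + 2·8·2 = 86
Reduce mod 24: x ≡ 14
Check: 14 mod 8 = 6 ✓, 14 mod 3 = 2 ✓

x ≡ 14 (mod 24)


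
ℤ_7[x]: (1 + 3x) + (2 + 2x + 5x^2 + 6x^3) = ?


Add coefficients mod 7:
x^0: 1 + 2 = 3 (mod 7)
x^1: 3 + 2 = 5 (mod 7)
x^2: 0 + 5 = 5 (mod 7)
x^3: 0 + 6 = 6 (mod 7)
Result: 3 + 5x + 5x^2 + 6x^3

f + g = 3 + 5x + 5x^2 + 6x^3


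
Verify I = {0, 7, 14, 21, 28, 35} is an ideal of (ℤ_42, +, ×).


Check ideal conditions for I = {0, 7, 14, 21, 28, 35} in ℤ_42:
(1) I is an additive subgroup? Yes
(2) For r ∈ ℤ_42 and a ∈ I: r·a ∈ I? Yes

Yes, I is an ideal of ℤ_42


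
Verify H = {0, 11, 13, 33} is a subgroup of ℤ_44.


Subgroup test for H = {0, 11, 13, 33} in (ℤ_44, +):
(1) 0 ∈ H? Yes
(2) Closure: for all a,b ∈ H, (a+b) mod 44 ∈ H? No  [counterexample: 11 + 11 = 22 ∉ H]
(3) Inverses: for all a ∈ H, -a mod 44 ∈ H? No

No, H is not a subgroup of ℤ_44


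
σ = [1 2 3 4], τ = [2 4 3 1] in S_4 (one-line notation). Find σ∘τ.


σ∘τ: apply τ first, then σ
1 →τ 2 →σ 2
2 →τ 4 →σ 4
3 →τ 3 →σ 3
4 →τ 1 →σ 1

σ∘τ = [2 4 3 1]


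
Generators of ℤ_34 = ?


g generates ℤ_n iff gcd(g,n) = 1
Prime factors of 34: 2, 17
Generators are g ∈ {1,...,33} not divisible by any of these primes.
Generators: {1, 3, 5, 7, 9, 11, 13, 15, 19, 21, 23, 25, 27, 29, 31, 33}
Number of generators = φ(34) = 16

Generators of ℤ_34 = {1, 3, 5, 7, 9, 11, 13, 15, 19, 21, 23, 25, 27, 29, 31, 33}


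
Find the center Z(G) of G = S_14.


Z(G) = {g ∈ G | gx = xg for all x ∈ G}
S_n is non-abelian for n ≥ 3; Z(S_14) is trivial

Z(S_14) = {e}


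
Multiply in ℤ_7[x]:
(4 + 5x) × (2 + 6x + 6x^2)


Expand and collect like terms; reduce coefficients mod 7:
x^0: 4·2 = 8 ≡ 1 (mod 7)
x^1: 4·6 + 5·2 = 34 ≡ 6 (mod 7)
x^2: 4·6 + 5·6 = 54 ≡ 5 (mod 7)
x^3: 5·6 = 30 ≡ 2 (mod 7)
Result: 1 + 6x + 5x^2 + 2x^3

f · g = 1 + 6x + 5x^2 + 2x^3


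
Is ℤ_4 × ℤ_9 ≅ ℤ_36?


Comparing ℤ_4 × ℤ_9 and ℤ_36:
gcd(4,9) = 1, so ℤ_4 × ℤ_9 ≅ ℤ_36 (CRT)

Yes, ℤ_4 × ℤ_9 ≅ ℤ_36


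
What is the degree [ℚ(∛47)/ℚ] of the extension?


∛47 has minimal polynomial x³ - 47 (irreducible over ℚ since 47 is not a perfect cube)

[ℚ(∛47)/ℚ] = 3


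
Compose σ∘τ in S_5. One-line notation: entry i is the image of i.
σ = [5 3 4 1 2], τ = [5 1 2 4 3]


σ∘τ: apply τ first, then σ
1 →τ 5 →σ 2
2 →τ 1 →σ 5
3 →τ 2 →σ 3
4 →τ 4 →σ 1
5 →τ 3 →σ 4

σ∘τ = [2 5 3 1 4]


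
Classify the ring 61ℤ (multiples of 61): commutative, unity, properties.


61ℤ is a commutative ring under +,× but has no multiplicative identity (1 ∉ 61ℤ); it has no zero divisors, but without unity it is not an integral domain
Commutative: Yes
Integral domain: No
Has unity: No

61ℤ (multiples of 61): Commutative=Yes, Unity=No


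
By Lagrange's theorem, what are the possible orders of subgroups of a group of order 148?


Lagrange's theorem: |H| divides |G|
|G| = 148
Divisors of 148: 1, 2, 4, 37, 74, 148

Possible subgroup orders: {1, 2, 4, 37, 74, 148}


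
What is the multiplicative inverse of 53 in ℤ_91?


Use the extended Euclidean algorithm to write 1 = 53·s + 91·t; then s mod 91 is the inverse.
Euclidean algorithm:
  53 = 0·91 + 53
  91 = 1·53 + 38
  53 = 1·38 + 15
  38 = 2·15 + 8
  15 = 1·8 + 7
  8 = 1·7 + 1
  7 = 7·1 + 0
gcd(53,91) = 1
Back-substitution gives: 53·(-12) + 91·(7) = 1
So 53⁻¹ ≡ -12 ≡ 79 (mod 91)
Check: 53 × 79 = 4187 ≡ 1 (mod 91) ✓

53⁻¹ ≡ 79 (mod 91)


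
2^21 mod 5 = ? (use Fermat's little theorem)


Fermat's little theorem: if p is prime and gcd(a,p)=1, then a^(p-1) ≡ 1 (mod p)
p = 5 is prime, gcd(2,5) = 1
Reduce exponent: 21 mod 4 = 1
So 2^21 ≡ 2^1 (mod 5)
2^1 mod 5 = 2

2^21 ≡ 2 (mod 5)


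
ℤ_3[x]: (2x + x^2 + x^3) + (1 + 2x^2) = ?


Add coefficients mod 3:
x^0: 0 + 1 = 1 (mod 3)
x^1: 2 + 0 = 2 (mod 3)
x^2: 1 + 2 = 0 (mod 3)
x^3: 1 + 0 = 1 (mod 3)
Result: 1 + 2x + x^3

f + g = 1 + 2x + x^3


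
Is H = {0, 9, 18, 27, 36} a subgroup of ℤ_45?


Subgroup test for H = {0, 9, 18, 27, 36} in (ℤ_45, +):
(1) 0 ∈ H? Yes
(2) Closure: for all a,b ∈ H, (a+b) mod 45 ∈ H? Yes
(3) Inverses: for all a ∈ H, -a mod 45 ∈ H? Yes

Yes, H is a subgroup of ℤ_45


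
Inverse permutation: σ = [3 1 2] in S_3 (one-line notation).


To find σ⁻¹, swap domain and range:
σ(1) = 3 → σ⁻¹(3) = 1
σ(2) = 1 → σ⁻¹(1) = 2
σ(3) = 2 → σ⁻¹(2) = 3

σ⁻¹ = [2 3 1]


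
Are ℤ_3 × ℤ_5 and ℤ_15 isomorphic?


Comparing ℤ_3 × ℤ_5 and ℤ_15:
gcd(3,5) = 1, so ℤ_3 × ℤ_5 ≅ ℤ_15 (CRT)

Yes, ℤ_3 × ℤ_5 ≅ ℤ_15


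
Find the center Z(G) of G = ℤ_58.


Z(G) = {g ∈ G | gx = xg for all x ∈ G}
ℤ_58 is abelian, so Z(G) = G

Z(ℤ_58) = ℤ_58


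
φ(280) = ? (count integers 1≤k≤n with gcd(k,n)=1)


Factor n: 280 = 2^3 × 5 × 7
φ(n) = n · ∏(1 - 1/p) over distinct primes p | n
φ(280) = 280 · (1 - 1/2) · (1 - 1/5) · (1 - 1/7) = 96

φ(280) = 96


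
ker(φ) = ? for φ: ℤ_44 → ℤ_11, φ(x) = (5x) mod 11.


Kernel = preimage of identity
ker(φ) = {x ∈ ℤ_44 : 5x ≡ 0 (mod 11)}. Since 11 | 44, φ is well-defined. The kernel is the cyclic subgroup ⟨11⟩ of ℤ_44 (order 4), i.e. {0, 11, 22, 33}

ker(φ) = {0, 11, 22, 33}


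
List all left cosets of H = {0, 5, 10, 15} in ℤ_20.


H = {0, 5, 10, 15}, |H| = 4
Number of cosets = |G|/|H| = 20/4 = 5
0 + H = {0, 5, 10, 15}
1 + H = {1, 6, 11, 16}
2 + H = {2, 7, 12, 17}
3 + H = {3, 8, 13, 18}
4 + H = {4, 9, 14, 19}

Cosets: 0+H={0,5,10,15}; 1+H={1,6,11,16}; 2+H={2,7,12,17}; 3+H={3,8,13,18}; 4+H={4,9,14,19}


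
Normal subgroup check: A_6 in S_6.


H = A_6 in S_6
A_6 has index 2 in S_6, and every subgroup of index 2 is normal

Yes, normal subgroup


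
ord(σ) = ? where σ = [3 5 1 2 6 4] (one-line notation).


Cycle decomposition: (1 3) (2 5 6 4)
Cycle lengths: 2, 4
Order = lcm(2, 4) = 4

ord(σ) = 4


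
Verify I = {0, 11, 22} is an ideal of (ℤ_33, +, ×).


Check ideal conditions for I = {0, 11, 22} in ℤ_33:
(1) I is an additive subgroup? Yes
(2) For r ∈ ℤ_33 and a ∈ I: r·a ∈ I? Yes

Yes, I is an ideal of ℤ_33


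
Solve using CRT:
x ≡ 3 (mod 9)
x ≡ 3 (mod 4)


m₁ = 9, m₂ = 4, gcd = 1, so CRT applies. M = m₁·m₂ = 36
Let M₁ = M/m₁ = 4, M₂ = M/m₂ = 9
Find y₁ ≡ M₁⁻¹ (mod m₁): 4⁻¹ ≡ 7 (mod 9)
Find y₂ ≡ M₂⁻¹ (mod m₂): 9⁻¹ ≡ 1 (mod 4)
x = a₁·M₁·y₁ + a₂·M₂·y₂ = 3·4·7 + 3·9·1 = 111
Reduce mod 36: x ≡ 3
Check: 3 mod 9 = 3 ✓, 3 mod 4 = 3 ✓

x ≡ 3 (mod 36)


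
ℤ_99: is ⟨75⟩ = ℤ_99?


g generates ℤ_n iff gcd(g, n) = 1
gcd(75, 99) = 3
Since gcd = 3 ≠ 1, ⟨75⟩ has order 33 < 99, so 75 is not a generator.

No, 75 does not generate ℤ_99


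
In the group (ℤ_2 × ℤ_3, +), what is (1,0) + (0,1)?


Operation: componentwise addition mod (2, 3)
(1,0) + (0,1) = ((a₁+b₁) mod 2, (a₂+b₂) mod 3) with a = (1,0), b = (0,1)

(1,0) + (0,1) = (1,1)


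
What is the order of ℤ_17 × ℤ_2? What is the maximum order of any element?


|ℤ_17 × ℤ_2| = 17 × 2 = 34
Max element order = lcm(17,2) = 34
Cyclic? Yes (gcd=1)

|ℤ_17×ℤ_2| = 34, max element order = 34


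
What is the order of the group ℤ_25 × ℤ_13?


|A × B| = |A| · |B|
|ℤ_25 × ℤ_13| = 25 × 13 = 325

|ℤ_25 × ℤ_13| = 325


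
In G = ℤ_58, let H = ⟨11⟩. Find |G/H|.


|⟨11⟩| = n / gcd(11, 58) = 58 / 1 = 58
H is normal (ℤ_58 is abelian).
|G/H| = |G| / |H| = 58 / 58 = 1

|G/H| = 1


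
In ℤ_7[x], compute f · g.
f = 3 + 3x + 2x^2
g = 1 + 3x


Expand and collect like terms; reduce coefficients mod 7:
x^0: 3·1 = 3 ≡ 3 (mod 7)
x^1: 3·3 + 3·1 = 12 ≡ 5 (mod 7)
x^2: 3·3 + 2·1 = 11 ≡ 4 (mod 7)
x^3: 2·3 = 6 ≡ 6 (mod 7)
Result: 3 + 5x + 4x^2 + 6x^3

f · g = 3 + 5x + 4x^2 + 6x^3


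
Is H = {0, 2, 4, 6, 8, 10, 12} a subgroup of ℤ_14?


Subgroup test for H = {0, 2, 4, 6, 8, 10, 12} in (ℤ_14, +):
(1) 0 ∈ H? Yes
(2) Closure: for all a,b ∈ H, (a+b) mod 14 ∈ H? Yes
(3) Inverses: for all a ∈ H, -a mod 14 ∈ H? Yes

Yes, H is a subgroup of ℤ_14


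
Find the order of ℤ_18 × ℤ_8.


|A × B| = |A| · |B|
|ℤ_18 × ℤ_8| = 18 × 8 = 144

|ℤ_18 × ℤ_8| = 144


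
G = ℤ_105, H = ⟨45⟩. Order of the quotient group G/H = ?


|⟨45⟩| = n / gcd(45, 105) = 105 / 15 = 7
H is normal (ℤ_105 is abelian).
|G/H| = |G| / |H| = 105 / 7 = 15

|G/H| = 15


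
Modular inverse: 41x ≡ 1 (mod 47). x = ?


Use the extended Euclidean algorithm to write 1 = 41·s + 47·t; then s mod 47 is the inverse.
Euclidean algorithm:
  41 = 0·47 + 41
  47 = 1·41 + 6
  41 = 6·6 + 5
  6 = 1·5 + 1
  5 = 5·1 + 0
gcd(41,47) = 1
Back-substitution gives: 41·(-8) + 47·(7) = 1
So 41⁻¹ ≡ -8 ≡ 39 (mod 47)
Check: 41 × 39 = 1599 ≡ 1 (mod 47) ✓

41⁻¹ ≡ 39 (mod 47)


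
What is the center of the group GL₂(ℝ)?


Z(G) = {g ∈ G | gx = xg for all x ∈ G}
Only scalar multiples of the identity commute with all invertible matrices

Z(GL₂(ℝ)) = {aI : a ∈ ℝ, a ≠ 0}


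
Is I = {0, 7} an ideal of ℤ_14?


Check ideal conditions for I = {0, 7} in ℤ_14:
(1) I is an additive subgroup? Yes
(2) For r ∈ ℤ_14 and a ∈ I: r·a ∈ I? Yes

Yes, I is an ideal of ℤ_14
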